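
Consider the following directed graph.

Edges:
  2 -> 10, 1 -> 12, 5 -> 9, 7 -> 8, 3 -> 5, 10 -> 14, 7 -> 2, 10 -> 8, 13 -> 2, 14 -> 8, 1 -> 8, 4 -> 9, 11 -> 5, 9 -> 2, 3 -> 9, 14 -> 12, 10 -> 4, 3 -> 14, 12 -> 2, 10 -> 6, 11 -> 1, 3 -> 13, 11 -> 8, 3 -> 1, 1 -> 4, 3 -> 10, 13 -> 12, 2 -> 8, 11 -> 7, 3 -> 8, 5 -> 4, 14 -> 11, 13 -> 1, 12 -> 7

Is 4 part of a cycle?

4 is on a cycle iff 4 can reach itself via ≥1 edge.
4 → 9 → 2 → 10 → 4 — yes.

Yes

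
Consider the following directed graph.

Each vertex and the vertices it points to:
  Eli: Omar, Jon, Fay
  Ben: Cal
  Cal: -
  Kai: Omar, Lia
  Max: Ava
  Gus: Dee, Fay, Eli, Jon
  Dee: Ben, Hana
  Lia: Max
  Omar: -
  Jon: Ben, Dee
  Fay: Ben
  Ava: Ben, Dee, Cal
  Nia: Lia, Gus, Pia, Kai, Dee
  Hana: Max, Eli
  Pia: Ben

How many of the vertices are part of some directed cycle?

A vertex is on a directed cycle iff it belongs to a strongly connected component of size ≥ 2 (or has a self-loop).
The vertices on cycles are {Ava, Dee, Eli, Jon, Max, Hana} — 6 in total.

6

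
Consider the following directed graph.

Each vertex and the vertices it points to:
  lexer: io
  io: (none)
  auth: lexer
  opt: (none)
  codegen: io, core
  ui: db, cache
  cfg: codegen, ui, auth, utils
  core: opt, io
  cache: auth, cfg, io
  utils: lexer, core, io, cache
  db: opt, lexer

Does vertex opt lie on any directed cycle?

No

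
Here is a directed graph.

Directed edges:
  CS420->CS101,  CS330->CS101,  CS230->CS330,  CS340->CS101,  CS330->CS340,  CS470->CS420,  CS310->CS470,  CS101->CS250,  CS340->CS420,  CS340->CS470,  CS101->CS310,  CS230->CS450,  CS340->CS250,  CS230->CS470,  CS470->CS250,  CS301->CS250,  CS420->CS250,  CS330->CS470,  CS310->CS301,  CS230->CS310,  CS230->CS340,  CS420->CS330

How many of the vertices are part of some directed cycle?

6

A vertex is on a directed cycle iff it belongs to a strongly connected component of size ≥ 2 (or has a self-loop).
The vertices on cycles are {CS101, CS310, CS330, CS340, CS420, CS470} — 6 in total.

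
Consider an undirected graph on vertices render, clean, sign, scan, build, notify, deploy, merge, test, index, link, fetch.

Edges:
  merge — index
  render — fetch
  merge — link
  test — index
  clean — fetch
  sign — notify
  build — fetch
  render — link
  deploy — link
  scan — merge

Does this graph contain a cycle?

No

DFS, tracking each vertex's parent; an edge to a visited non-parent vertex closes a cycle.
Start from scan:
visit scan (parent –)
  visit merge (parent scan)
    merge–scan: parent, skip
    visit link (parent merge)
      visit deploy (parent link)
        deploy–link: parent, skip
      visit render (parent link)
        render–link: parent, skip
        visit fetch (parent render)
          visit build (parent fetch)
            build–fetch: parent, skip
          fetch–render: parent, skip
          visit clean (parent fetch)
            clean–fetch: parent, skip
      link–merge: parent, skip
    visit index (parent merge)
      index–merge: parent, skip
      visit test (parent index)
        test–index: parent, skip
visit sign (parent –)
  visit notify (parent sign)
    notify–sign: parent, skip
No non-parent visited neighbor found — the graph is a forest.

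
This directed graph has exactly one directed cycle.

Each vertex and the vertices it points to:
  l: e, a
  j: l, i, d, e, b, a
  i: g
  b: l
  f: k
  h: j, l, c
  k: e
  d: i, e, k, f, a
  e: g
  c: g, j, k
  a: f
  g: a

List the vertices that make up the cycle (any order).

a, e, f, g, k

DFS with gray/black marking from f:
f gray
  k gray
    e gray
      g gray
        a gray
          a→f: f is gray → back edge
Back edge closes the cycle f → k → e → g → a → f; its vertices are {a, e, f, g, k}.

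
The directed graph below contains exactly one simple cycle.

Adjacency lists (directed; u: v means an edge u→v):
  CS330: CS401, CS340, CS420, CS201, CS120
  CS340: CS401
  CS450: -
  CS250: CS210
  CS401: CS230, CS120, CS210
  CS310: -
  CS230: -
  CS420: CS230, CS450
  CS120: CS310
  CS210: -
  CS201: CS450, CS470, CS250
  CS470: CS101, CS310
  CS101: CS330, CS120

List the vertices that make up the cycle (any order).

DFS with gray/black marking from CS330:
CS330 gray
  CS401 gray
    CS230 gray
    CS230 black
    CS120 gray
      CS310 gray
      CS310 black
    CS120 black
    CS210 gray
    CS210 black
  CS401 black
  CS340 gray
    CS340→CS401: CS401 black — skip
  CS340 black
  CS420 gray
    CS420→CS230: CS230 black — skip
    CS450 gray
    CS450 black
  CS420 black
  CS201 gray
    CS201→CS450: CS450 black — skip
    CS470 gray
      CS101 gray
        CS101→CS330: CS330 is gray → back edge
Back edge closes the cycle CS330 → CS201 → CS470 → CS101 → CS330; its vertices are {CS101, CS201, CS330, CS470}.

CS101, CS201, CS330, CS470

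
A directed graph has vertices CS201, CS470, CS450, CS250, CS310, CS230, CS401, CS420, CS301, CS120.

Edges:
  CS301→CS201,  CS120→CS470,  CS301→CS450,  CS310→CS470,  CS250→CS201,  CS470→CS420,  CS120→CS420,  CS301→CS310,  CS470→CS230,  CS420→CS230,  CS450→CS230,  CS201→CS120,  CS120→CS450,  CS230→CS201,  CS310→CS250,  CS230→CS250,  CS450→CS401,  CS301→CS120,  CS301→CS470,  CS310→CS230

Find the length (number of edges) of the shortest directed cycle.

4

For each vertex v, BFS finds the shortest path from v back to v.
The shortest such closed walk is CS201 → CS120 → CS470 → CS230 → CS201, length 4.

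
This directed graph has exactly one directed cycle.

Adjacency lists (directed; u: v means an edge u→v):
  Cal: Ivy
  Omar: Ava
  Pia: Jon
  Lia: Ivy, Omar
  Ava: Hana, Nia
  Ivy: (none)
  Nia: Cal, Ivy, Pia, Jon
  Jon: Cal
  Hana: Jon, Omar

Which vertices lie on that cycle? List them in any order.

Ava, Hana, Omar

DFS with gray/black marking from Omar:
Omar gray
  Ava gray
    Hana gray
      Jon gray
        Cal gray
          Ivy gray
          Ivy black
        Cal black
      Jon black
      Hana→Omar: Omar is gray → back edge
Back edge closes the cycle Omar → Ava → Hana → Omar; its vertices are {Ava, Hana, Omar}.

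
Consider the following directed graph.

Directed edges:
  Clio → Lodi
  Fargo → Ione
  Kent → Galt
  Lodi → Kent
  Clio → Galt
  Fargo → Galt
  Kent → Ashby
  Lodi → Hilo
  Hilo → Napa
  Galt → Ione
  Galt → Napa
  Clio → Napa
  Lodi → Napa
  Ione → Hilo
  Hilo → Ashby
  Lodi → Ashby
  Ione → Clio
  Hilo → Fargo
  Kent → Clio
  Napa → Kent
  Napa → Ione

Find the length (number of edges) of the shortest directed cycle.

3

For each vertex v, BFS finds the shortest path from v back to v.
The shortest such closed walk is Kent → Galt → Napa → Kent, length 3.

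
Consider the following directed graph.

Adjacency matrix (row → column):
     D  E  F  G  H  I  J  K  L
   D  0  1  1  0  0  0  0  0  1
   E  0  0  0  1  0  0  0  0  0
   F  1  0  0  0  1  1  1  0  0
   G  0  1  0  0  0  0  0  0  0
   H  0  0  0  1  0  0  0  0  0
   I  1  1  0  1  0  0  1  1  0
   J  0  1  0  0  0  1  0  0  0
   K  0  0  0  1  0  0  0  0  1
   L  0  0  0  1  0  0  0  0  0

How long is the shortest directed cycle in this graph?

For each vertex v, BFS finds the shortest path from v back to v.
The shortest such closed walk is F → D → F, length 2.

2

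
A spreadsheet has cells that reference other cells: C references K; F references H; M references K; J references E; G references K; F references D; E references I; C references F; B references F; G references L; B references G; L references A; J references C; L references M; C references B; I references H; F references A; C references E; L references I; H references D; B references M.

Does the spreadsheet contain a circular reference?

No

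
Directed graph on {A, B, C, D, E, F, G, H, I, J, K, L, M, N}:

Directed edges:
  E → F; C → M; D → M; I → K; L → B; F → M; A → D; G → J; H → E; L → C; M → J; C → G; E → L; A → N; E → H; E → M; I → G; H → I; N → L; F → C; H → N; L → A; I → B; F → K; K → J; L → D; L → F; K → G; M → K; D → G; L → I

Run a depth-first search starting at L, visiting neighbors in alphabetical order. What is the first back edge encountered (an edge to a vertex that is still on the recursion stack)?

N->L

DFS from L (visiting neighbors in alphabetical order); mark gray on enter, black on exit:
L gray
  A gray
    D gray
      G gray
        J gray
        J black
      G black
      M gray
        M→J: J black — skip
        K gray
          K→G: G black — skip
          K→J: J black — skip
        K black
      M black
    D black
    N gray
      N→L: L is gray → back edge
First back edge: N → L.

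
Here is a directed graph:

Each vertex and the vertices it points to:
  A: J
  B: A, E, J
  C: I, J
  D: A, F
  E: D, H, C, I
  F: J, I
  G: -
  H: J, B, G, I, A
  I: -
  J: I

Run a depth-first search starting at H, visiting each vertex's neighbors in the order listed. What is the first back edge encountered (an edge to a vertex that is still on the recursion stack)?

E->H

DFS from H (visiting each vertex's neighbors in the order listed); mark gray on enter, black on exit:
H gray
  J gray
    I gray
    I black
  J black
  B gray
    A gray
      A→J: J black — skip
    A black
    E gray
      D gray
        D→A: A black — skip
        F gray
          F→J: J black — skip
          F→I: I black — skip
        F black
      D black
      E→H: H is gray → back edge
First back edge: E → H.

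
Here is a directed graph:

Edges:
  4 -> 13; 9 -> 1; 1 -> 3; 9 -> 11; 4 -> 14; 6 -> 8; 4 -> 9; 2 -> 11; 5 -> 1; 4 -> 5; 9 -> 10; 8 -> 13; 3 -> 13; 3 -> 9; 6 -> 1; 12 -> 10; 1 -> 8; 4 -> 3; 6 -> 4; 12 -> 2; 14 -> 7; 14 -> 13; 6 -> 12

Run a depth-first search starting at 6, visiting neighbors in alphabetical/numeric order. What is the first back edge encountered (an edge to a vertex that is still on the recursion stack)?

9->1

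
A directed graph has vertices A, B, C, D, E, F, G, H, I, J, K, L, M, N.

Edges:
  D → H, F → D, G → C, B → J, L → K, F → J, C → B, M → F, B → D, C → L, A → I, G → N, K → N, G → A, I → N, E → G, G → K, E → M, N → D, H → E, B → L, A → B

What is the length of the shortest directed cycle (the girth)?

5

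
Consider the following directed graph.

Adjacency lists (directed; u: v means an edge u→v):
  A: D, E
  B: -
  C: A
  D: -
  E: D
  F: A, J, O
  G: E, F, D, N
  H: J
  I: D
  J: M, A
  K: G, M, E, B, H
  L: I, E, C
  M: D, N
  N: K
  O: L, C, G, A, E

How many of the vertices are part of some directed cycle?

8

A vertex is on a directed cycle iff it belongs to a strongly connected component of size ≥ 2 (or has a self-loop).
The vertices on cycles are {F, G, H, J, K, M, N, O} — 8 in total.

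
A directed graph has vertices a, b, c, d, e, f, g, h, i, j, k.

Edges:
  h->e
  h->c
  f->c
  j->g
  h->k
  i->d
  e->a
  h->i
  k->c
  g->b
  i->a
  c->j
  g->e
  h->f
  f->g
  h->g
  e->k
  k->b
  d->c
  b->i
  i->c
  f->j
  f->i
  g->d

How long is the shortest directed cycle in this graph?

4

For each vertex v, BFS finds the shortest path from v back to v.
The shortest such closed walk is j → g → d → c → j, length 4.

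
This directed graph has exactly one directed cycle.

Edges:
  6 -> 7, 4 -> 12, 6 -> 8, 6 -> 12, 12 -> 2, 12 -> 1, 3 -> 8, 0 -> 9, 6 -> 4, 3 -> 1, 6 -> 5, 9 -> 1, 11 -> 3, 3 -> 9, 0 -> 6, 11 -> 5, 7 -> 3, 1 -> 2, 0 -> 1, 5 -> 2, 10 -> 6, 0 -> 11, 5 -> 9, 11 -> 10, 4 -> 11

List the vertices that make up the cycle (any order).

4, 6, 10, 11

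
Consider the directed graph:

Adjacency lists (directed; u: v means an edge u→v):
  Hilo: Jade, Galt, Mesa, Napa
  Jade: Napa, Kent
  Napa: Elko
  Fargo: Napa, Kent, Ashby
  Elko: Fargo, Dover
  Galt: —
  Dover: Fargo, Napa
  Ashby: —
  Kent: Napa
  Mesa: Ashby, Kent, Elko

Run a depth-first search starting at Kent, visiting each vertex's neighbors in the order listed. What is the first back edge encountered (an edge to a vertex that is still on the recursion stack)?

Fargo→Napa

DFS from Kent (visiting each vertex's neighbors in the order listed); mark gray on enter, black on exit:
Kent gray
  Napa gray
    Elko gray
      Fargo gray
        Fargo→Napa: Napa is gray → back edge
First back edge: Fargo → Napa.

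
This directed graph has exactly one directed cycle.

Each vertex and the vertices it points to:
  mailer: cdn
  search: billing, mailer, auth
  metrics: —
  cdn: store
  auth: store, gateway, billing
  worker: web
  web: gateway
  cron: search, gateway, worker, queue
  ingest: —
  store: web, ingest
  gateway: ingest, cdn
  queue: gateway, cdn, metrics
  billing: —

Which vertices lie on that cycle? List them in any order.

DFS with gray/black marking from store:
store gray
  web gray
    gateway gray
      ingest gray
      ingest black
      cdn gray
        cdn→store: store is gray → back edge
Back edge closes the cycle store → web → gateway → cdn → store; its vertices are {cdn, web, store, gateway}.

cdn, web, store, gateway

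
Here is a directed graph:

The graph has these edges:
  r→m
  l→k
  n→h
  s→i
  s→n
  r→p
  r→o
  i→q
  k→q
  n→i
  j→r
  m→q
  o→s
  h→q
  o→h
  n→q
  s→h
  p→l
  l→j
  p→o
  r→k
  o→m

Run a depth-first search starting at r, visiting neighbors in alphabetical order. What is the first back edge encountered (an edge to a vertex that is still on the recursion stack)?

j->r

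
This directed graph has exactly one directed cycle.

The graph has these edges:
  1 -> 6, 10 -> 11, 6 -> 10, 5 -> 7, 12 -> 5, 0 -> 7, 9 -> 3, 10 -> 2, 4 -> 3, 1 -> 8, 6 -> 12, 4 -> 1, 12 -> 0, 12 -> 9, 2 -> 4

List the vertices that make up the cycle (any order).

DFS with gray/black marking from 1:
1 gray
  8 gray
  8 black
  6 gray
    10 gray
      11 gray
      11 black
      2 gray
        4 gray
          4→1: 1 is gray → back edge
Back edge closes the cycle 1 → 6 → 10 → 2 → 4 → 1; its vertices are {1, 2, 4, 6, 10}.

1, 2, 4, 6, 10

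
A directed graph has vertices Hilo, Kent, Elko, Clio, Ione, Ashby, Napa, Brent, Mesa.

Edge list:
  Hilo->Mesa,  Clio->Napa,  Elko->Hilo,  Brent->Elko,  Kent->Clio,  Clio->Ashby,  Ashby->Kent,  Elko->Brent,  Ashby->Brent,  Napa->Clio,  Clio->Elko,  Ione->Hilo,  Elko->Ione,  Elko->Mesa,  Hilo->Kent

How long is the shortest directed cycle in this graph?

2

For each vertex v, BFS finds the shortest path from v back to v.
The shortest such closed walk is Napa → Clio → Napa, length 2.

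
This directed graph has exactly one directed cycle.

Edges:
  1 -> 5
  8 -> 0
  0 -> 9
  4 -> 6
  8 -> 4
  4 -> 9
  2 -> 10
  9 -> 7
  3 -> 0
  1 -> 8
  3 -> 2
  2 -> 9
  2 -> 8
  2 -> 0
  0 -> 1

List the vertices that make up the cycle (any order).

0, 1, 8

DFS with gray/black marking from 8:
8 gray
  4 gray
    6 gray
    6 black
    9 gray
      7 gray
      7 black
    9 black
  4 black
  0 gray
    0→9: 9 black — skip
    1 gray
      5 gray
      5 black
      1→8: 8 is gray → back edge
Back edge closes the cycle 8 → 0 → 1 → 8; its vertices are {0, 1, 8}.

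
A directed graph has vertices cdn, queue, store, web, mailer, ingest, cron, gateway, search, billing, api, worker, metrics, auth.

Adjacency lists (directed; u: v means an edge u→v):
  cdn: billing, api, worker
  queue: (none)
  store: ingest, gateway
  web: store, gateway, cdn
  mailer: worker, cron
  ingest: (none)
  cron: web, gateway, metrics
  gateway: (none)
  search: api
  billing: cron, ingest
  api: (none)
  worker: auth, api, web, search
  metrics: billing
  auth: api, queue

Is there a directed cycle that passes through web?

web is on a cycle iff web can reach itself via ≥1 edge.
web → cdn → worker → web — yes.

Yes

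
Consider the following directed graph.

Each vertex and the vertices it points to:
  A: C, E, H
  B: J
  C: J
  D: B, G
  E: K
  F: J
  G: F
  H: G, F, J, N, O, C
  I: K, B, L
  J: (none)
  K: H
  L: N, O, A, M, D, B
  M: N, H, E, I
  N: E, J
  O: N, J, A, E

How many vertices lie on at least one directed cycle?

A vertex is on a directed cycle iff it belongs to a strongly connected component of size ≥ 2 (or has a self-loop).
The vertices on cycles are {A, E, H, I, K, L, M, N, O} — 9 in total.

9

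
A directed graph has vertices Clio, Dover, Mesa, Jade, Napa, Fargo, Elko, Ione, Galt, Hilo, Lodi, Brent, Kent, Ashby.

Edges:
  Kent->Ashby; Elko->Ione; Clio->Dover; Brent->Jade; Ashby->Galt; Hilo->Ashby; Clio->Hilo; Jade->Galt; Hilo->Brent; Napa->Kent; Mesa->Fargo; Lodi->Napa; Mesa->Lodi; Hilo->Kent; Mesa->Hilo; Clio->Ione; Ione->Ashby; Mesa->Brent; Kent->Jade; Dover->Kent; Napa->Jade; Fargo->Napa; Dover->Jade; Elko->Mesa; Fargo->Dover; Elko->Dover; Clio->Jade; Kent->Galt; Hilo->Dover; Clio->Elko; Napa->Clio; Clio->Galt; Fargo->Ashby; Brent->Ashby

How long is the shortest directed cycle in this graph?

For each vertex v, BFS finds the shortest path from v back to v.
The shortest such closed walk is Clio → Elko → Mesa → Fargo → Napa → Clio, length 5.

5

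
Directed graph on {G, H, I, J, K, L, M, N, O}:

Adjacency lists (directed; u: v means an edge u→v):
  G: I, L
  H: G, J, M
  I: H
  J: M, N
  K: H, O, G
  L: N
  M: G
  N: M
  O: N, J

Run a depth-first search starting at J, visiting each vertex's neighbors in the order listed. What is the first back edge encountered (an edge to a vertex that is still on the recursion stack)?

DFS from J (visiting each vertex's neighbors in the order listed); mark gray on enter, black on exit:
J gray
  M gray
    G gray
      I gray
        H gray
          H→G: G is gray → back edge
First back edge: H → G.

H->G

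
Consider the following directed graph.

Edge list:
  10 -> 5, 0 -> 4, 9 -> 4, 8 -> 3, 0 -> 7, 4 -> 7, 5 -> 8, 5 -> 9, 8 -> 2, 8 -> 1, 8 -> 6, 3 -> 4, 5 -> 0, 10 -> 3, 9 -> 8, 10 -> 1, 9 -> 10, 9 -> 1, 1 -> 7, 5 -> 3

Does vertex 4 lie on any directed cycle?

No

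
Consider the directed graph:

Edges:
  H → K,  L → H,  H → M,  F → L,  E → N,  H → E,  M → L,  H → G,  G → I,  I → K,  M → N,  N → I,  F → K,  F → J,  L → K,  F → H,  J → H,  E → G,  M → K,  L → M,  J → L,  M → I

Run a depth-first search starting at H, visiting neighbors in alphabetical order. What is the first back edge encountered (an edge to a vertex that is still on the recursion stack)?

L->H

DFS from H (visiting neighbors in alphabetical order); mark gray on enter, black on exit:
H gray
  E gray
    G gray
      I gray
        K gray
        K black
      I black
    G black
    N gray
      N→I: I black — skip
    N black
  E black
  H→G: G black — skip
  H→K: K black — skip
  M gray
    M→I: I black — skip
    M→K: K black — skip
    L gray
      L→H: H is gray → back edge
First back edge: L → H.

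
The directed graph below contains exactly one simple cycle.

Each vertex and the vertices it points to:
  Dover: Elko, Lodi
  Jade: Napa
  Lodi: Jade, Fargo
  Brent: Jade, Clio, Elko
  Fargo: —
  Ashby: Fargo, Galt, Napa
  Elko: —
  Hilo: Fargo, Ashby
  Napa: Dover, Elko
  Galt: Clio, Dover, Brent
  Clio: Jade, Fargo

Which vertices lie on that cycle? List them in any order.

DFS with gray/black marking from Napa:
Napa gray
  Dover gray
    Elko gray
    Elko black
    Lodi gray
      Jade gray
        Jade→Napa: Napa is gray → back edge
Back edge closes the cycle Napa → Dover → Lodi → Jade → Napa; its vertices are {Jade, Lodi, Napa, Dover}.

Jade, Lodi, Napa, Dover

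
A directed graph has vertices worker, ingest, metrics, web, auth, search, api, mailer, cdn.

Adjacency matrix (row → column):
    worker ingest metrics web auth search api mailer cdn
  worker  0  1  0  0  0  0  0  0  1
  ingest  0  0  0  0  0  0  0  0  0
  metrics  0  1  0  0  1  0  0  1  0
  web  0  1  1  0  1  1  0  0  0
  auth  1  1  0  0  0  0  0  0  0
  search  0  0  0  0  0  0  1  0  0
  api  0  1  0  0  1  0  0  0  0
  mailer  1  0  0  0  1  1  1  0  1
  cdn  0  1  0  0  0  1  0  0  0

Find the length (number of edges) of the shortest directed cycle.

5

For each vertex v, BFS finds the shortest path from v back to v.
The shortest such closed walk is search → api → auth → worker → cdn → search, length 5.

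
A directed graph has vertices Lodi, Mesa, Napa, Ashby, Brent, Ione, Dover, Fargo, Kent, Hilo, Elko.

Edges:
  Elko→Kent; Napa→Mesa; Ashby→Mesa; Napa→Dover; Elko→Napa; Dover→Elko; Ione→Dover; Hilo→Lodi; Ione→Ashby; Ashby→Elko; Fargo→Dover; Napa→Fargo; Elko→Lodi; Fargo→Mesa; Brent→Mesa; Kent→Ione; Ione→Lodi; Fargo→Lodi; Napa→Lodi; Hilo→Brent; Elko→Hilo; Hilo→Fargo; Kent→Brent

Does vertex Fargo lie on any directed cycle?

Fargo is on a cycle iff Fargo can reach itself via ≥1 edge.
Fargo → Dover → Elko → Napa → Fargo — yes.

Yes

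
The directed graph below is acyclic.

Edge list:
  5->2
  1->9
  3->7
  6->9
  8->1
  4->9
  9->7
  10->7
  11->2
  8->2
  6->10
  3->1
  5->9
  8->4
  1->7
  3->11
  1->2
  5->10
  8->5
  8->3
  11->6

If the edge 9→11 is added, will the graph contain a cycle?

Adding 9→11 creates a cycle iff 11 can already reach 9.
Path from 11: 11 → 6 → 9.
So 11 → … → 9 → 11 is a cycle.

Yes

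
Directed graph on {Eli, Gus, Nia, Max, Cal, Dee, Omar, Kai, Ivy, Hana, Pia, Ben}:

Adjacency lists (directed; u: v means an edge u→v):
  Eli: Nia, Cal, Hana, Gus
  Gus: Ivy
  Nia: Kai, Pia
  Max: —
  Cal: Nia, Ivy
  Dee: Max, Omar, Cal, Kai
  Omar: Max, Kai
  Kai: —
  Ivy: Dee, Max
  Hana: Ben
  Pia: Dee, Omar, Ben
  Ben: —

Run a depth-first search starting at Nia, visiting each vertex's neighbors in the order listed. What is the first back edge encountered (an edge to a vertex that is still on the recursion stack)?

DFS from Nia (visiting each vertex's neighbors in the order listed); mark gray on enter, black on exit:
Nia gray
  Kai gray
  Kai black
  Pia gray
    Dee gray
      Max gray
      Max black
      Omar gray
        Omar→Max: Max black — skip
        Omar→Kai: Kai black — skip
      Omar black
      Cal gray
        Cal→Nia: Nia is gray → back edge
First back edge: Cal → Nia.

Cal→Nia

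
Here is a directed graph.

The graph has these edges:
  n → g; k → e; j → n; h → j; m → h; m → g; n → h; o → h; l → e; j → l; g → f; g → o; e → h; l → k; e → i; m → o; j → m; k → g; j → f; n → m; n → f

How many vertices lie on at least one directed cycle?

A vertex is on a directed cycle iff it belongs to a strongly connected component of size ≥ 2 (or has a self-loop).
The vertices on cycles are {e, g, h, j, k, l, m, n, o} — 9 in total.

9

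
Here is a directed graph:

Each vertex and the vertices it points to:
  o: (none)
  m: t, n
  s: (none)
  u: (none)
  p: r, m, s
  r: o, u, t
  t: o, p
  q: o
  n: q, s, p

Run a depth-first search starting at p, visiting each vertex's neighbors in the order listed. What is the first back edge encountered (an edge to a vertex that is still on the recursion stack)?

t→p

DFS from p (visiting each vertex's neighbors in the order listed); mark gray on enter, black on exit:
p gray
  r gray
    o gray
    o black
    u gray
    u black
    t gray
      t→o: o black — skip
      t→p: p is gray → back edge
First back edge: t → p.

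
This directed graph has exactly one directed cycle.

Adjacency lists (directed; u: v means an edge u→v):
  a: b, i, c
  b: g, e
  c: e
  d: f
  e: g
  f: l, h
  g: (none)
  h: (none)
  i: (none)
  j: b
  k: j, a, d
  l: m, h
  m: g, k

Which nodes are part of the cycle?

d, f, k, l, m

DFS with gray/black marking from k:
k gray
  j gray
    b gray
      g gray
      g black
      e gray
        e→g: g black — skip
      e black
    b black
  j black
  a gray
    a→b: b black — skip
    i gray
    i black
    c gray
      c→e: e black — skip
    c black
  a black
  d gray
    f gray
      l gray
        m gray
          m→g: g black — skip
          m→k: k is gray → back edge
Back edge closes the cycle k → d → f → l → m → k; its vertices are {d, f, k, l, m}.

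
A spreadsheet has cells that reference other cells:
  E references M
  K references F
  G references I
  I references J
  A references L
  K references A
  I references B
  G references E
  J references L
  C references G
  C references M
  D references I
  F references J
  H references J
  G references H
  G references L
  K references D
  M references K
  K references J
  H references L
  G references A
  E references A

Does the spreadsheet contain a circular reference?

No

DFS with white/gray/black marking, starting from J:
J gray
  L gray
  L black
J black
A gray
  A→L: L black — skip
A black
B gray
B black
C gray
  G gray
    I gray
      I→J: J black — skip
      I→B: B black — skip
    I black
    E gray
      M gray
        K gray
          F gray
            F→J: J black — skip
          F black
          K→A: A black — skip
          D gray
            D→I: I black — skip
          D black
          K→J: J black — skip
        K black
      M black
      E→A: A black — skip
    E black
    G→L: L black — skip
    H gray
      H→J: J black — skip
      H→L: L black — skip
    H black
    G→A: A black — skip
  G black
  C→M: M black — skip
C black
Every edge goes to a white or black vertex — no back edge, so the graph is acyclic.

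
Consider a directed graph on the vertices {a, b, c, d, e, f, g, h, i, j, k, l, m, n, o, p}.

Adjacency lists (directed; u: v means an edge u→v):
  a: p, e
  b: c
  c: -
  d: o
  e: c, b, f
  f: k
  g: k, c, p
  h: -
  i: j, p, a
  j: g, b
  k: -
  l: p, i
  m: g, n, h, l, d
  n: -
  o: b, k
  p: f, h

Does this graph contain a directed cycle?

DFS with white/gray/black marking, starting from o:
o gray
  b gray
    c gray
    c black
  b black
  k gray
  k black
o black
a gray
  p gray
    f gray
      f→k: k black — skip
    f black
    h gray
    h black
  p black
  e gray
    e→c: c black — skip
    e→b: b black — skip
    e→f: f black — skip
  e black
a black
d gray
  d→o: o black — skip
d black
g gray
  g→k: k black — skip
  g→c: c black — skip
  g→p: p black — skip
g black
i gray
  j gray
    j→g: g black — skip
    j→b: b black — skip
  j black
  i→p: p black — skip
  i→a: a black — skip
i black
l gray
  l→p: p black — skip
  l→i: i black — skip
l black
m gray
  m→g: g black — skip
  n gray
  n black
  m→h: h black — skip
  m→l: l black — skip
  m→d: d black — skip
m black
Every edge goes to a white or black vertex — no back edge, so the graph is acyclic.

No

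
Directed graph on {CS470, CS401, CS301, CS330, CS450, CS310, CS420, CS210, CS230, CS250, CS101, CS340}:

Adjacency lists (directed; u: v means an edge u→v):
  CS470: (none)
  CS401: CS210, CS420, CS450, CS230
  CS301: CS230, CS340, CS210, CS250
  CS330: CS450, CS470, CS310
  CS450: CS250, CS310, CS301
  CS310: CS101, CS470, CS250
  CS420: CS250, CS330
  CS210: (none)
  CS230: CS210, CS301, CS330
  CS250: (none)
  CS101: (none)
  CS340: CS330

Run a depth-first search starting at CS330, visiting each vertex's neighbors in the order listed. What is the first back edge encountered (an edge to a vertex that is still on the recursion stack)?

DFS from CS330 (visiting each vertex's neighbors in the order listed); mark gray on enter, black on exit:
CS330 gray
  CS450 gray
    CS250 gray
    CS250 black
    CS310 gray
      CS101 gray
      CS101 black
      CS470 gray
      CS470 black
      CS310→CS250: CS250 black — skip
    CS310 black
    CS301 gray
      CS230 gray
        CS210 gray
        CS210 black
        CS230→CS301: CS301 is gray → back edge
First back edge: CS230 → CS301.

CS230->CS301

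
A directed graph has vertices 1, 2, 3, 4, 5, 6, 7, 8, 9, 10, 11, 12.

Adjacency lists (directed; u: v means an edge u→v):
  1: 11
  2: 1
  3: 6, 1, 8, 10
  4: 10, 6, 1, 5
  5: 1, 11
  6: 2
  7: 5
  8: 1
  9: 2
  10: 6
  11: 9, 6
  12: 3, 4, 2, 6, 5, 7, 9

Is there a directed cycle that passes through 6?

Yes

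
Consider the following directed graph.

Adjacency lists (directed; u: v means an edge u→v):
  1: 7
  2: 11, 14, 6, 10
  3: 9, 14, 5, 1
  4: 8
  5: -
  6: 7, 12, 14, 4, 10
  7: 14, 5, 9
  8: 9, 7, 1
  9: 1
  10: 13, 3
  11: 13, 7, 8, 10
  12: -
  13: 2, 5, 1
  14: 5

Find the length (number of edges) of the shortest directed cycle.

3

For each vertex v, BFS finds the shortest path from v back to v.
The shortest such closed walk is 2 → 10 → 13 → 2, length 3.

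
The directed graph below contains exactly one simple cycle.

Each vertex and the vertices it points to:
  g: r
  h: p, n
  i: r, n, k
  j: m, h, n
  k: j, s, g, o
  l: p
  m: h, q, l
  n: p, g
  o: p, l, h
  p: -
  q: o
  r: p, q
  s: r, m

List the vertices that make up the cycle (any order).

g, h, n, o, q, r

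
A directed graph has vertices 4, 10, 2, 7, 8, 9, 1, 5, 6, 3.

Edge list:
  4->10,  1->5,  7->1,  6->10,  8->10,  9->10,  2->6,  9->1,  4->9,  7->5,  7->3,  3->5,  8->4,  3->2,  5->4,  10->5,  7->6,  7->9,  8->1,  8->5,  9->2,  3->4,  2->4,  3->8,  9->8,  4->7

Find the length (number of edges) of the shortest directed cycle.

For each vertex v, BFS finds the shortest path from v back to v.
The shortest such closed walk is 4 → 10 → 5 → 4, length 3.

3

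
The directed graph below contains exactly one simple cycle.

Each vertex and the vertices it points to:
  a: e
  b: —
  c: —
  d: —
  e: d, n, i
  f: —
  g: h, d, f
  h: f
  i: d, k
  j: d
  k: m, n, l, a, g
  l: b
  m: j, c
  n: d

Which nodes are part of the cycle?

a, e, i, k

DFS with gray/black marking from k:
k gray
  m gray
    j gray
      d gray
      d black
    j black
    c gray
    c black
  m black
  n gray
    n→d: d black — skip
  n black
  l gray
    b gray
    b black
  l black
  a gray
    e gray
      e→d: d black — skip
      e→n: n black — skip
      i gray
        i→d: d black — skip
        i→k: k is gray → back edge
Back edge closes the cycle k → a → e → i → k; its vertices are {a, e, i, k}.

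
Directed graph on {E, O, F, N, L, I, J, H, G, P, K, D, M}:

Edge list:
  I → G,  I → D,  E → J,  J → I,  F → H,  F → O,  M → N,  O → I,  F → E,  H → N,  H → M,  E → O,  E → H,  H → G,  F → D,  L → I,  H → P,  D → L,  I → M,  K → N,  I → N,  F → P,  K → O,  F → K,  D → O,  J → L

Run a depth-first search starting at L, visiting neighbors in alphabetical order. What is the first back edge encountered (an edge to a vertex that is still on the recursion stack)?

DFS from L (visiting neighbors in alphabetical order); mark gray on enter, black on exit:
L gray
  I gray
    D gray
      D→L: L is gray → back edge
First back edge: D → L.

D->L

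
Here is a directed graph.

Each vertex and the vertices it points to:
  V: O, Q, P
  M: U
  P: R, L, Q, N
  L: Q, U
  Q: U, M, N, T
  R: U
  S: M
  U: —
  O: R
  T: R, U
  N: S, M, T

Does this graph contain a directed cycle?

No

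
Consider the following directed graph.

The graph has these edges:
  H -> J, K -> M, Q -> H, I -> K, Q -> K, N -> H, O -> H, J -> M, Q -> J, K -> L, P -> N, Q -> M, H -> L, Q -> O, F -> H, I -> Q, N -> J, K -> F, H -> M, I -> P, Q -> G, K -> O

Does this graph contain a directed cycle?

No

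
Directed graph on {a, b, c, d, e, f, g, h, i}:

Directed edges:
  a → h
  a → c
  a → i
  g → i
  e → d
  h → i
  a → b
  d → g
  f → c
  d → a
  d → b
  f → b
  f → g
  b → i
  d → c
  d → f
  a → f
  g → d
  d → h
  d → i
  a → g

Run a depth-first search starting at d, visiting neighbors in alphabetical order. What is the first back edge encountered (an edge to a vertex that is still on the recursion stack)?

DFS from d (visiting neighbors in alphabetical order); mark gray on enter, black on exit:
d gray
  a gray
    b gray
      i gray
      i black
    b black
    c gray
    c black
    f gray
      f→b: b black — skip
      f→c: c black — skip
      g gray
        g→d: d is gray → back edge
First back edge: g → d.

g->d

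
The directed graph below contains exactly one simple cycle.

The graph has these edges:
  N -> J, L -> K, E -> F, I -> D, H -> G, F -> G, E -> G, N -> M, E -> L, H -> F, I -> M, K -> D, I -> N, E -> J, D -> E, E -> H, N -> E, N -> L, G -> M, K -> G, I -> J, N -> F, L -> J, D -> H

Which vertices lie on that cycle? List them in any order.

D, E, K, L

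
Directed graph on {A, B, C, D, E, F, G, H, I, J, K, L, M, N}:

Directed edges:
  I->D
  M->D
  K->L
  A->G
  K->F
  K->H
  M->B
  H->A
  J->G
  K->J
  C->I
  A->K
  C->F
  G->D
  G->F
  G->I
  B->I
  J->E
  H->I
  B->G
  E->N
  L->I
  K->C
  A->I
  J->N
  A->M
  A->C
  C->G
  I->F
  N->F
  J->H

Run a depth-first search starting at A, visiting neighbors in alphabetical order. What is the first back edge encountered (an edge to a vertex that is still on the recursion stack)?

DFS from A (visiting neighbors in alphabetical order); mark gray on enter, black on exit:
A gray
  C gray
    F gray
    F black
    G gray
      D gray
      D black
      G→F: F black — skip
      I gray
        I→D: D black — skip
        I→F: F black — skip
      I black
    G black
    C→I: I black — skip
  C black
  A→G: G black — skip
  A→I: I black — skip
  K gray
    K→C: C black — skip
    K→F: F black — skip
    H gray
      H→A: A is gray → back edge
First back edge: H → A.

H->A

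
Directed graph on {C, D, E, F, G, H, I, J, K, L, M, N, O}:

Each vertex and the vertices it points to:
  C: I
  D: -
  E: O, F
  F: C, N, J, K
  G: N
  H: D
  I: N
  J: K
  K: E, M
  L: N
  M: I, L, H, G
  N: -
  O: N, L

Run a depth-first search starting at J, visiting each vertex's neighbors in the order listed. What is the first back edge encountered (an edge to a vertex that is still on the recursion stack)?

F→J

DFS from J (visiting each vertex's neighbors in the order listed); mark gray on enter, black on exit:
J gray
  K gray
    E gray
      O gray
        N gray
        N black
        L gray
          L→N: N black — skip
        L black
      O black
      F gray
        C gray
          I gray
            I→N: N black — skip
          I black
        C black
        F→N: N black — skip
        F→J: J is gray → back edge
First back edge: F → J.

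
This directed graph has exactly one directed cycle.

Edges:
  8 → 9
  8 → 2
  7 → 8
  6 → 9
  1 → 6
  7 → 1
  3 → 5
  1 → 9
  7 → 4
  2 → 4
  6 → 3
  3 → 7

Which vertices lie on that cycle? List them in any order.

1, 3, 6, 7

DFS with gray/black marking from 7:
7 gray
  4 gray
  4 black
  8 gray
    9 gray
    9 black
    2 gray
      2→4: 4 black — skip
    2 black
  8 black
  1 gray
    1→9: 9 black — skip
    6 gray
      6→9: 9 black — skip
      3 gray
        3→7: 7 is gray → back edge
Back edge closes the cycle 7 → 1 → 6 → 3 → 7; its vertices are {1, 3, 6, 7}.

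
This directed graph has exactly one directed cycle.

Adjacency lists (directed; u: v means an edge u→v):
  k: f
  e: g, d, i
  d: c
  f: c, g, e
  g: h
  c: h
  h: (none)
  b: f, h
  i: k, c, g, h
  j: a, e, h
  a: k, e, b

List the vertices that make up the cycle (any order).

DFS with gray/black marking from e:
e gray
  g gray
    h gray
    h black
  g black
  d gray
    c gray
      c→h: h black — skip
    c black
  d black
  i gray
    k gray
      f gray
        f→c: c black — skip
        f→g: g black — skip
        f→e: e is gray → back edge
Back edge closes the cycle e → i → k → f → e; its vertices are {e, f, i, k}.

e, f, i, k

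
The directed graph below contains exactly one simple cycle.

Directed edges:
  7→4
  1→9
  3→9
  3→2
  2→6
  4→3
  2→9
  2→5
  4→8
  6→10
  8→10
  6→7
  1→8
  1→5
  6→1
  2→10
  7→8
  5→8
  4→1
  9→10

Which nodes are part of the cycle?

DFS with gray/black marking from 3:
3 gray
  2 gray
    10 gray
    10 black
    5 gray
      8 gray
        8→10: 10 black — skip
      8 black
    5 black
    9 gray
      9→10: 10 black — skip
    9 black
    6 gray
      1 gray
        1→9: 9 black — skip
        1→8: 8 black — skip
        1→5: 5 black — skip
      1 black
      6→10: 10 black — skip
      7 gray
        4 gray
          4→3: 3 is gray → back edge
Back edge closes the cycle 3 → 2 → 6 → 7 → 4 → 3; its vertices are {2, 3, 4, 6, 7}.

2, 3, 4, 6, 7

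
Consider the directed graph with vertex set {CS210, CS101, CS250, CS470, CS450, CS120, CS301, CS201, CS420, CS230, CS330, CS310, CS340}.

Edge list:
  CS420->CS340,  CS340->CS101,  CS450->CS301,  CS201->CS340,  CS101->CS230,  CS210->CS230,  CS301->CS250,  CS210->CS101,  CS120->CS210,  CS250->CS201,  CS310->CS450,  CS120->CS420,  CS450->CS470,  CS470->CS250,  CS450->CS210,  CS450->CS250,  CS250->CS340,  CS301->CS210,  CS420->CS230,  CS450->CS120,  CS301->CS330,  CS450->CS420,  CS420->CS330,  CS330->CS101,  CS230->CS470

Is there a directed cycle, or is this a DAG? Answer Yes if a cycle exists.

DFS with white/gray/black marking, starting from CS101:
CS101 gray
  CS230 gray
    CS470 gray
      CS250 gray
        CS340 gray
          CS340→CS101: CS101 is gray → back edge
Back edge found, so a cycle exists: CS101 → CS230 → CS470 → CS250 → CS340 → CS101.

Yes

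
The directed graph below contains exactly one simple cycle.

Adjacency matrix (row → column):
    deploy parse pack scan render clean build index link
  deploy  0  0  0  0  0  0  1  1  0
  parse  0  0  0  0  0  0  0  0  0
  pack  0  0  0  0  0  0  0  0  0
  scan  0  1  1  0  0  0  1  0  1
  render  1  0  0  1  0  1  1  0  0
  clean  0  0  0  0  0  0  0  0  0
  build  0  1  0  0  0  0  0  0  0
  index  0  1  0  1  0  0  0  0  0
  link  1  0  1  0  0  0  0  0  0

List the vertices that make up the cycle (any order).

DFS with gray/black marking from scan:
scan gray
  build gray
    parse gray
    parse black
  build black
  link gray
    deploy gray
      deploy→build: build black — skip
      index gray
        index→parse: parse black — skip
        index→scan: scan is gray → back edge
Back edge closes the cycle scan → link → deploy → index → scan; its vertices are {link, scan, index, deploy}.

link, scan, index, deploy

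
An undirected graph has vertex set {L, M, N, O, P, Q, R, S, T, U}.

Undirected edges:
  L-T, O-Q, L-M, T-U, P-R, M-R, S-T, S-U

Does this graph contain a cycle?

Yes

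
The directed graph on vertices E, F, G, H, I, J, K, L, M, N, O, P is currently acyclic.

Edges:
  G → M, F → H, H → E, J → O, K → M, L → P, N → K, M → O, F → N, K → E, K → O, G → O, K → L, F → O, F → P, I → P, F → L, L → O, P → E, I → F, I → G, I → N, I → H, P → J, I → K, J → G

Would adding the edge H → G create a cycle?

Adding H→G creates a cycle iff G can already reach H.
Explore from G: no path reaches H. The graph stays acyclic.

No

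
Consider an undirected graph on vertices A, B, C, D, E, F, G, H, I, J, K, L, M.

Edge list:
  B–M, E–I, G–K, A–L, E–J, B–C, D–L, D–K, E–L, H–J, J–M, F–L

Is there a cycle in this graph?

No

DFS, tracking each vertex's parent; an edge to a visited non-parent vertex closes a cycle.
Start from G:
visit G (parent –)
  visit K (parent G)
    K–G: parent, skip
    visit D (parent K)
      visit L (parent D)
        visit F (parent L)
          F–L: parent, skip
        L–D: parent, skip
        visit E (parent L)
          visit J (parent E)
            visit H (parent J)
              H–J: parent, skip
            visit M (parent J)
              M–J: parent, skip
              visit B (parent M)
                B–M: parent, skip
                visit C (parent B)
                  C–B: parent, skip
            J–E: parent, skip
          E–L: parent, skip
          visit I (parent E)
            I–E: parent, skip
        visit A (parent L)
          A–L: parent, skip
      D–K: parent, skip
No non-parent visited neighbor found — the graph is a forest.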